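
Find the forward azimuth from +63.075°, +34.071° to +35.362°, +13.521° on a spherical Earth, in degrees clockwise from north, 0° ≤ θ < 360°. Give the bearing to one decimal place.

Δλ = 13.521 − 34.071 = -20.550°.
θ = atan2( sin Δλ · cos φ₂ , cos φ₁ · sin φ₂ − sin φ₁ · cos φ₂ · cos Δλ )
  = atan2(-0.28626, -0.41877) = -145.644° → normalised to [0°, 360°): 214.356°.

214.4°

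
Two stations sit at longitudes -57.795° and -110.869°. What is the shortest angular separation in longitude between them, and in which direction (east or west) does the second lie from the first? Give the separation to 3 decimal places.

53.074° west

Raw difference: -110.869 − -57.795 = -53.074°.
Normalise into (−180°, 180°]: -53.074° stays -53.074°.
Negative ⇒ the second point lies to the west; separation 53.074°.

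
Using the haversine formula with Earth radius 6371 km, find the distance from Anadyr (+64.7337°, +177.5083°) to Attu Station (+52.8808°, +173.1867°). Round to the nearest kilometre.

Δλ = 173.1867 − 177.5083 = -4.3216°.
Δφ = 52.8808 − 64.7337 = -11.8529°.
a = sin²(Δφ/2) + cos φ₁ · cos φ₂ · sin²(Δλ/2) = 0.011027.
c = 2·atan2(√a, √(1−a)) = 0.21041 rad → d = 6371·c ≈ 1340.51 km.

1341 km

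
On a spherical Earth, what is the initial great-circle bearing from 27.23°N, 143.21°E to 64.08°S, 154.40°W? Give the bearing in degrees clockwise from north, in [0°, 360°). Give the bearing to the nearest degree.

Δλ = -154.40 − 143.21 = -297.61°; wrapped into (−180°, 180°]: 62.39°.
θ = atan2( sin Δλ · cos φ₂ , cos φ₁ · sin φ₂ − sin φ₁ · cos φ₂ · cos Δλ )
  = atan2(0.38734, -0.89242) = 156.538° → normalised to [0°, 360°): 156.538°.

157°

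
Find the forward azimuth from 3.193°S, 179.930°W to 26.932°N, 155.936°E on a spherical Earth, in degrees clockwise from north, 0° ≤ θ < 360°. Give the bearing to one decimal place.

Δλ = 155.936 − -179.930 = 335.866°; wrapped into (−180°, 180°]: -24.134°.
θ = atan2( sin Δλ · cos φ₂ , cos φ₁ · sin φ₂ − sin φ₁ · cos φ₂ · cos Δλ )
  = atan2(-0.36453, 0.49755) = -36.228° → normalised to [0°, 360°): 323.772°.

323.8°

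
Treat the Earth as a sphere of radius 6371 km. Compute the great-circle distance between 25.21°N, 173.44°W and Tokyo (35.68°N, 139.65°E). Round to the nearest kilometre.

4600 km

Δλ = 139.65 − -173.44 = 313.09°; wrapped into (−180°, 180°]: -46.91°.
Δφ = 35.68 − 25.21 = 10.47°.
a = sin²(Δφ/2) + cos φ₁ · cos φ₂ · sin²(Δλ/2) = 0.124756.
c = 2·atan2(√a, √(1−a)) = 0.72200 rad → d = 6371·c ≈ 4599.83 km.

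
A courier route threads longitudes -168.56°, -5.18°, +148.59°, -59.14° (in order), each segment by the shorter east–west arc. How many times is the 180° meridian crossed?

Leg 1: -168.56° → -5.18°, shortest Δλ = 163.38° (east) — does not cross 180°.
Leg 2: -5.18° → +148.59°, shortest Δλ = 153.77° (east) — does not cross 180°.
Leg 3: +148.59° → -59.14°, shortest Δλ = 152.27° (east) — crosses 180°.
Total crossings: 1.

1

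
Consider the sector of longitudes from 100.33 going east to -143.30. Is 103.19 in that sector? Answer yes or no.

Band width going east from +100.33° to -143.30°: ((-143.30 − 100.33) mod 360) = 116.37°.
Offset of +103.19° east of the west edge: ((103.19 − 100.33) mod 360) = 2.86°.
2.86° ≤ 116.37° ⇒ inside.

Yes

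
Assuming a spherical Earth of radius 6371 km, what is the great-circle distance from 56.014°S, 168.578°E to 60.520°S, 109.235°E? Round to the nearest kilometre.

3386 km

Δλ = 109.235 − 168.578 = -59.343°.
Δφ = -60.520 − -56.014 = -4.506°.
a = sin²(Δφ/2) + cos φ₁ · cos φ₂ · sin²(Δλ/2) = 0.068957.
c = 2·atan2(√a, √(1−a)) = 0.53142 rad → d = 6371·c ≈ 3385.70 km.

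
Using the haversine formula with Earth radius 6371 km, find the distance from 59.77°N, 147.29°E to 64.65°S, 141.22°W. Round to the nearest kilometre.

Δλ = -141.22 − 147.29 = -288.51°; wrapped into (−180°, 180°]: 71.49°.
Δφ = -64.65 − 59.77 = -124.42°.
a = sin²(Δφ/2) + cos φ₁ · cos φ₂ · sin²(Δλ/2) = 0.856191.
c = 2·atan2(√a, √(1−a)) = 2.36368 rad → d = 6371·c ≈ 15059.02 km.

15059 km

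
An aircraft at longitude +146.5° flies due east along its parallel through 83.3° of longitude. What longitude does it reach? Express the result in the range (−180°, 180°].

Start at +146.5°; shift +83.3° → +229.8°.
+229.8° lies outside (−180°, 180°]; subtract 360° → -130.2°.

-130.2°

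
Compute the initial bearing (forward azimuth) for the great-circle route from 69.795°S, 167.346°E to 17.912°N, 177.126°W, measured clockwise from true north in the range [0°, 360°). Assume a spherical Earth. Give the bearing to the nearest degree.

Δλ = -177.126 − 167.346 = -344.472°; wrapped into (−180°, 180°]: 15.528°.
θ = atan2( sin Δλ · cos φ₂ , cos φ₁ · sin φ₂ − sin φ₁ · cos φ₂ · cos Δλ )
  = atan2(0.25473, 0.96661) = 14.764° → normalised to [0°, 360°): 14.764°.

15°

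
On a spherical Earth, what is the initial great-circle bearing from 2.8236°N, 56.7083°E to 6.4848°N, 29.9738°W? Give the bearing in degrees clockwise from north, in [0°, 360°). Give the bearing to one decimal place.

276.3°

Δλ = -29.9738 − 56.7083 = -86.6821°.
θ = atan2( sin Δλ · cos φ₂ , cos φ₁ · sin φ₂ − sin φ₁ · cos φ₂ · cos Δλ )
  = atan2(-0.99194, 0.10997) = -83.674° → normalised to [0°, 360°): 276.326°.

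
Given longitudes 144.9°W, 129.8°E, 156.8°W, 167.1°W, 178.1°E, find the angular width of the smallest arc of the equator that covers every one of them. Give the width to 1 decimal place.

Sort the longitudes: -167.1°, -156.8°, -144.9°, +129.8°, +178.1°.
Eastward gaps between consecutive values (wrapping around): 10.3°, 11.9°, 274.7°, 48.3°, 14.8°.
Largest gap = 274.7° ⇒ minimal covering band is its complement: 360° − 274.7° = 85.3°.
Band runs from +129.8° eastward to -144.9°, crossing the antimeridian.

85.3°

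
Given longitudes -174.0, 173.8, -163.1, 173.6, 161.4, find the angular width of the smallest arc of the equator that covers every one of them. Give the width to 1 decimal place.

Sort the longitudes: -174.0°, -163.1°, +161.4°, +173.6°, +173.8°.
Eastward gaps between consecutive values (wrapping around): 10.9°, 324.5°, 12.2°, 0.2°, 12.2°.
Largest gap = 324.5° ⇒ minimal covering band is its complement: 360° − 324.5° = 35.5°.
Band runs from +161.4° eastward to -163.1°, crossing the antimeridian.

35.5°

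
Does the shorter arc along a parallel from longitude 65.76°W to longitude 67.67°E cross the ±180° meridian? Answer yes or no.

Signed shortest Δλ = ((67.67 − -65.76 + 180) mod 360) − 180 = 133.43°.
Going east by 133.43° from -65.76° reaches +67.67° without touching 180°.

No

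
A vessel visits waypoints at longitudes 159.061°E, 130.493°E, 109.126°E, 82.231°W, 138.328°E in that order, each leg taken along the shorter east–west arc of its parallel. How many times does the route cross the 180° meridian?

Leg 1: +159.061° → +130.493°, shortest Δλ = -28.568° (west) — does not cross 180°.
Leg 2: +130.493° → +109.126°, shortest Δλ = -21.367° (west) — does not cross 180°.
Leg 3: +109.126° → -82.231°, shortest Δλ = 168.643° (east) — crosses 180°.
Leg 4: -82.231° → +138.328°, shortest Δλ = -139.441° (west) — crosses 180°.
Total crossings: 2.

2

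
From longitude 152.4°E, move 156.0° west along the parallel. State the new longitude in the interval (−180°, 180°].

Start at +152.4°; shift −156.0° → -3.6°.
-3.6° already lies in (−180°, 180°].

3.6°W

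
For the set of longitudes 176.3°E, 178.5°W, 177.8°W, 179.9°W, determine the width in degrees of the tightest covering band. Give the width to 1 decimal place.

Sort the longitudes: -179.9°, -178.5°, -177.8°, +176.3°.
Eastward gaps between consecutive values (wrapping around): 1.4°, 0.7°, 354.1°, 3.8°.
Largest gap = 354.1° ⇒ minimal covering band is its complement: 360° − 354.1° = 5.9°.
Band runs from +176.3° eastward to -177.8°, crossing the antimeridian.

5.9°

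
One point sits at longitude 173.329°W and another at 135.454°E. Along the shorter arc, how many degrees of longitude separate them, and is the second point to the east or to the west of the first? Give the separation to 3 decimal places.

51.217° west

Raw difference: 135.454 − -173.329 = 308.783°.
Normalise into (−180°, 180°]: 308.783° − 360° = -51.217°.
Negative ⇒ the second point lies to the west; separation 51.217°.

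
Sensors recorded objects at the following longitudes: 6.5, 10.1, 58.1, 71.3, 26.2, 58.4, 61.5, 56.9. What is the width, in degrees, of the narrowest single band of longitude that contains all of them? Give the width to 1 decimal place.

Sort the longitudes: +6.5°, +10.1°, +26.2°, +56.9°, +58.1°, +58.4°, +61.5°, +71.3°.
Eastward gaps between consecutive values (wrapping around): 3.6°, 16.1°, 30.7°, 1.2°, 0.3°, 3.1°, 9.8°, 295.2°.
Largest gap = 295.2° ⇒ minimal covering band is its complement: 360° − 295.2° = 64.8°.
Band runs from +6.5° eastward to +71.3°.

64.8°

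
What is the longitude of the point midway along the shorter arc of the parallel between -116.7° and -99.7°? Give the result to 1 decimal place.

Signed shortest Δλ from -116.7° to -99.7° is +17.0°.
Midpoint longitude = -116.7° + (+17.0°)/2 = -116.7° + 8.5° = -108.2°.

-108.2°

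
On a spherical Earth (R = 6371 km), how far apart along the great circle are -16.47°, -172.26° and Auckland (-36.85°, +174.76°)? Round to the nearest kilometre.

2601 km

Δλ = 174.76 − -172.26 = 347.02°; wrapped into (−180°, 180°]: -12.98°.
Δφ = -36.85 − -16.47 = -20.38°.
a = sin²(Δφ/2) + cos φ₁ · cos φ₂ · sin²(Δλ/2) = 0.041102.
c = 2·atan2(√a, √(1−a)) = 0.40830 rad → d = 6371·c ≈ 2601.30 km.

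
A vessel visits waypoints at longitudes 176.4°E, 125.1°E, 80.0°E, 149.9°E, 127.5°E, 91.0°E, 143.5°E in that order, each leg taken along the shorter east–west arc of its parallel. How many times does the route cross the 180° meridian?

0

Leg 1: +176.4° → +125.1°, shortest Δλ = -51.3° (west) — does not cross 180°.
Leg 2: +125.1° → +80.0°, shortest Δλ = -45.1° (west) — does not cross 180°.
Leg 3: +80.0° → +149.9°, shortest Δλ = 69.9° (east) — does not cross 180°.
Leg 4: +149.9° → +127.5°, shortest Δλ = -22.4° (west) — does not cross 180°.
Leg 5: +127.5° → +91.0°, shortest Δλ = -36.5° (west) — does not cross 180°.
Leg 6: +91.0° → +143.5°, shortest Δλ = 52.5° (east) — does not cross 180°.
Total crossings: 0.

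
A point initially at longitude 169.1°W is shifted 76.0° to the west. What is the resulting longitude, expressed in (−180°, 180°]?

114.9°E

Start at -169.1°; shift −76.0° → -245.1°.
-245.1° lies outside (−180°, 180°]; add 360° → +114.9°.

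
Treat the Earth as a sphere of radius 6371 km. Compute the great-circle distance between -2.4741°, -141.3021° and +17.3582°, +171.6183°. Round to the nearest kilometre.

Δλ = 171.6183 − -141.3021 = 312.9204°; wrapped into (−180°, 180°]: -47.0796°.
Δφ = 17.3582 − -2.4741 = 19.8323°.
a = sin²(Δφ/2) + cos φ₁ · cos φ₂ · sin²(Δλ/2) = 0.181758.
c = 2·atan2(√a, √(1−a)) = 0.88087 rad → d = 6371·c ≈ 5611.99 km.

5612 km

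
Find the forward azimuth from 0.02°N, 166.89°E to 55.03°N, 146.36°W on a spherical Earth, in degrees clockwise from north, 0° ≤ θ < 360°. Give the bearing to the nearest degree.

27°

Δλ = -146.36 − 166.89 = -313.25°; wrapped into (−180°, 180°]: 46.75°.
θ = atan2( sin Δλ · cos φ₂ , cos φ₁ · sin φ₂ − sin φ₁ · cos φ₂ · cos Δλ )
  = atan2(0.41746, 0.81932) = 27.000° → normalised to [0°, 360°): 27.000°.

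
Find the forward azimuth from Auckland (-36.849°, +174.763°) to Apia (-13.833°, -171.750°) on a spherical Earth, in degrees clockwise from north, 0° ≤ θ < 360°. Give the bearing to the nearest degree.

Δλ = -171.750 − 174.763 = -346.513°; wrapped into (−180°, 180°]: 13.487°.
θ = atan2( sin Δλ · cos φ₂ , cos φ₁ · sin φ₂ − sin φ₁ · cos φ₂ · cos Δλ )
  = atan2(0.22646, 0.37493) = 31.132° → normalised to [0°, 360°): 31.132°.

31°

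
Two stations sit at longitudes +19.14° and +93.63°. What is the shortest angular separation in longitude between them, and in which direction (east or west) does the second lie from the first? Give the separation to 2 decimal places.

Raw difference: 93.63 − 19.14 = 74.49°.
Normalise into (−180°, 180°]: 74.49° stays 74.49°.
Positive ⇒ the second point lies to the east; separation 74.49°.

74.49° east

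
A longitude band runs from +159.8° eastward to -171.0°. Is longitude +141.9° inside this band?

Band width going east from +159.8° to -171.0°: ((-171.0 − 159.8) mod 360) = 29.2°.
Offset of +141.9° east of the west edge: ((141.9 − 159.8) mod 360) = 342.1°.
342.1° > 29.2° ⇒ outside.

No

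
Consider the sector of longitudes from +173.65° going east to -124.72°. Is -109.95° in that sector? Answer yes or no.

Band width going east from +173.65° to -124.72°: ((-124.72 − 173.65) mod 360) = 61.63°.
Offset of -109.95° east of the west edge: ((-109.95 − 173.65) mod 360) = 76.40°.
76.40° > 61.63° ⇒ outside.

No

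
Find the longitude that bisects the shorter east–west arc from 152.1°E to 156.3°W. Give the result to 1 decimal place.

177.9°E

Signed shortest Δλ from +152.1° to -156.3° is +51.6°.
Midpoint longitude = +152.1° + (+51.6°)/2 = +152.1° + 25.8° = +177.9°.
(The naïve average (+152.1 + -156.3)/2 = -2.1° is on the wrong side of the globe.)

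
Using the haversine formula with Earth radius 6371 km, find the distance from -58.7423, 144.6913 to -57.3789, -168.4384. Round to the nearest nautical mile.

1460 nmi

Δλ = -168.4384 − 144.6913 = -313.1297°; wrapped into (−180°, 180°]: 46.8703°.
Δφ = -57.3789 − -58.7423 = 1.3634°.
a = sin²(Δφ/2) + cos φ₁ · cos φ₂ · sin²(Δλ/2) = 0.044386.
c = 2·atan2(√a, √(1−a)) = 0.42454 rad → d = 6371·c ≈ 2704.76 km ≈ 1460.45 nmi.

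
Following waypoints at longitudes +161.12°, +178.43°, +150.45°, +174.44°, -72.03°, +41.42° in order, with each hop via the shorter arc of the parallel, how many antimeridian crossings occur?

1

Leg 1: +161.12° → +178.43°, shortest Δλ = 17.31° (east) — does not cross 180°.
Leg 2: +178.43° → +150.45°, shortest Δλ = -27.98° (west) — does not cross 180°.
Leg 3: +150.45° → +174.44°, shortest Δλ = 23.99° (east) — does not cross 180°.
Leg 4: +174.44° → -72.03°, shortest Δλ = 113.53° (east) — crosses 180°.
Leg 5: -72.03° → +41.42°, shortest Δλ = 113.45° (east) — does not cross 180°.
Total crossings: 1.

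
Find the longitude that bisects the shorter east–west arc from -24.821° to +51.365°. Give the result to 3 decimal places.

+13.272°

Signed shortest Δλ from -24.821° to +51.365° is +76.186°.
Midpoint longitude = -24.821° + (+76.186°)/2 = -24.821° + 38.093° = +13.272°.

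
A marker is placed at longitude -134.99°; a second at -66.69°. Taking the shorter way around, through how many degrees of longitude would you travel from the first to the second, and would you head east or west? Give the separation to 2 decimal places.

Raw difference: -66.69 − -134.99 = 68.3°.
Normalise into (−180°, 180°]: 68.3° stays 68.3°.
Positive ⇒ the second point lies to the east; separation 68.30°.

68.30° east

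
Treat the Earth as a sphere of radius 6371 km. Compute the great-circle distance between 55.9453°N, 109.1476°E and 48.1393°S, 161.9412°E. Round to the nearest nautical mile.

6786 nmi

Δλ = 161.9412 − 109.1476 = 52.7936°.
Δφ = -48.1393 − 55.9453 = -104.0846°.
a = sin²(Δφ/2) + cos φ₁ · cos φ₂ · sin²(Δλ/2) = 0.695539.
c = 2·atan2(√a, √(1−a)) = 1.97260 rad → d = 6371·c ≈ 12567.43 km ≈ 6785.87 nmi.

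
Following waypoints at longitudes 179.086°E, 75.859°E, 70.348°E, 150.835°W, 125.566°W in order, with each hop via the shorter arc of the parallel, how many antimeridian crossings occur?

1

Leg 1: +179.086° → +75.859°, shortest Δλ = -103.227° (west) — does not cross 180°.
Leg 2: +75.859° → +70.348°, shortest Δλ = -5.511° (west) — does not cross 180°.
Leg 3: +70.348° → -150.835°, shortest Δλ = 138.817° (east) — crosses 180°.
Leg 4: -150.835° → -125.566°, shortest Δλ = 25.269° (east) — does not cross 180°.
Total crossings: 1.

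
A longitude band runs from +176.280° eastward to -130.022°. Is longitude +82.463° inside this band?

Band width going east from +176.280° to -130.022°: ((-130.022 − 176.280) mod 360) = 53.698°.
Offset of +82.463° east of the west edge: ((82.463 − 176.280) mod 360) = 266.183°.
266.183° > 53.698° ⇒ outside.

No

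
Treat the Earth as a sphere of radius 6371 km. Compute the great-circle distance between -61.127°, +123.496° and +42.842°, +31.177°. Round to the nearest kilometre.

14186 km

Δλ = 31.177 − 123.496 = -92.319°.
Δφ = 42.842 − -61.127 = 103.969°.
a = sin²(Δφ/2) + cos φ₁ · cos φ₂ · sin²(Δλ/2) = 0.804889.
c = 2·atan2(√a, √(1−a)) = 2.22658 rad → d = 6371·c ≈ 14185.52 km.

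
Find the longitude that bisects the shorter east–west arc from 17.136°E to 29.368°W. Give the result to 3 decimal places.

Signed shortest Δλ from +17.136° to -29.368° is -46.504°.
Midpoint longitude = +17.136° + (-46.504°)/2 = +17.136° − 23.252° = -6.116°.

6.116°W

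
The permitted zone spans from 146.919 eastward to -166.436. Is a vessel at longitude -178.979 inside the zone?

Yes

Band width going east from +146.919° to -166.436°: ((-166.436 − 146.919) mod 360) = 46.645°.
Offset of -178.979° east of the west edge: ((-178.979 − 146.919) mod 360) = 34.102°.
34.102° ≤ 46.645° ⇒ inside.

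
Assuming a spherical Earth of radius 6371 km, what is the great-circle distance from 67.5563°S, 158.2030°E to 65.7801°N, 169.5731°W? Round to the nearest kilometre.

Δλ = -169.5731 − 158.2030 = -327.7761°; wrapped into (−180°, 180°]: 32.2239°.
Δφ = 65.7801 − -67.5563 = 133.3364°.
a = sin²(Δφ/2) + cos φ₁ · cos φ₂ · sin²(Δλ/2) = 0.855202.
c = 2·atan2(√a, √(1−a)) = 2.36087 rad → d = 6371·c ≈ 15041.10 km.

15041 km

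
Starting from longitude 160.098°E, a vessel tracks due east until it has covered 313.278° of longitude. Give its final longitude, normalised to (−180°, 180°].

Start at +160.098°; shift +313.278° → +473.376°.
+473.376° lies outside (−180°, 180°]; subtract 360° → +113.376°.

113.376°E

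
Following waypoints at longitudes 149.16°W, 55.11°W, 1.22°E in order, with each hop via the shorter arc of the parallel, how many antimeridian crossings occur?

0

Leg 1: -149.16° → -55.11°, shortest Δλ = 94.05° (east) — does not cross 180°.
Leg 2: -55.11° → +1.22°, shortest Δλ = 56.33° (east) — does not cross 180°.
Total crossings: 0.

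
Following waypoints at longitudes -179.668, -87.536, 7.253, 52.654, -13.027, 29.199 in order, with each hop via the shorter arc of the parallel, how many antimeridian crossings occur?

Leg 1: -179.668° → -87.536°, shortest Δλ = 92.132° (east) — does not cross 180°.
Leg 2: -87.536° → +7.253°, shortest Δλ = 94.789° (east) — does not cross 180°.
Leg 3: +7.253° → +52.654°, shortest Δλ = 45.401° (east) — does not cross 180°.
Leg 4: +52.654° → -13.027°, shortest Δλ = -65.681° (west) — does not cross 180°.
Leg 5: -13.027° → +29.199°, shortest Δλ = 42.226° (east) — does not cross 180°.
Total crossings: 0.

0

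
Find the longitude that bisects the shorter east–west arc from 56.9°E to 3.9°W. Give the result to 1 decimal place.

Signed shortest Δλ from +56.9° to -3.9° is -60.8°.
Midpoint longitude = +56.9° + (-60.8°)/2 = +56.9° − 30.4° = +26.5°.

26.5°E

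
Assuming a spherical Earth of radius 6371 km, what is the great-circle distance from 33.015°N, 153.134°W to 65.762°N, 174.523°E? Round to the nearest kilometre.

4229 km

Δλ = 174.523 − -153.134 = 327.657°; wrapped into (−180°, 180°]: -32.343°.
Δφ = 65.762 − 33.015 = 32.747°.
a = sin²(Δφ/2) + cos φ₁ · cos φ₂ · sin²(Δλ/2) = 0.106169.
c = 2·atan2(√a, √(1−a)) = 0.66379 rad → d = 6371·c ≈ 4229.01 km.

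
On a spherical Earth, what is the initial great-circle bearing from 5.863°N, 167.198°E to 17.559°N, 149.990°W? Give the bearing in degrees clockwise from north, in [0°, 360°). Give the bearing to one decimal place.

Δλ = -149.990 − 167.198 = -317.188°; wrapped into (−180°, 180°]: 42.812°.
θ = atan2( sin Δλ · cos φ₂ , cos φ₁ · sin φ₂ − sin φ₁ · cos φ₂ · cos Δλ )
  = atan2(0.64793, 0.22867) = 70.561° → normalised to [0°, 360°): 70.561°.

70.6°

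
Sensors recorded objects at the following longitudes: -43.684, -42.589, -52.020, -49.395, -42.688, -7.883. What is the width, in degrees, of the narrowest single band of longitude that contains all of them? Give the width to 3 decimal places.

44.137°

Sort the longitudes: -52.020°, -49.395°, -43.684°, -42.688°, -42.589°, -7.883°.
Eastward gaps between consecutive values (wrapping around): 2.625°, 5.711°, 0.996°, 0.099°, 34.706°, 315.863°.
Largest gap = 315.863° ⇒ minimal covering band is its complement: 360° − 315.863° = 44.137°.
Band runs from -52.020° eastward to -7.883°.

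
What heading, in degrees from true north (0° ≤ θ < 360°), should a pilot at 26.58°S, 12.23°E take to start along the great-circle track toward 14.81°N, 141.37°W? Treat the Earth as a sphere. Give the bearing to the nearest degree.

250°

Δλ = -141.37 − 12.23 = -153.60°.
θ = atan2( sin Δλ · cos φ₂ , cos φ₁ · sin φ₂ − sin φ₁ · cos φ₂ · cos Δλ )
  = atan2(-0.42986, -0.15887) = -110.283° → normalised to [0°, 360°): 249.717°.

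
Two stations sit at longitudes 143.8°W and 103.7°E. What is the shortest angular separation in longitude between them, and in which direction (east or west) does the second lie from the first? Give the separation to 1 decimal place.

Raw difference: 103.7 − -143.8 = 247.5°.
Normalise into (−180°, 180°]: 247.5° − 360° = -112.5°.
Negative ⇒ the second point lies to the west; separation 112.5°.

112.5° west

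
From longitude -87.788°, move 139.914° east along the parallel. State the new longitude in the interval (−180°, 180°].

Start at -87.788°; shift +139.914° → +52.126°.
+52.126° already lies in (−180°, 180°].

+52.126°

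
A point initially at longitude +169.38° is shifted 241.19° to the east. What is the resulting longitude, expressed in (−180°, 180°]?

Start at +169.38°; shift +241.19° → +410.57°.
+410.57° lies outside (−180°, 180°]; subtract 360° → +50.57°.

+50.57°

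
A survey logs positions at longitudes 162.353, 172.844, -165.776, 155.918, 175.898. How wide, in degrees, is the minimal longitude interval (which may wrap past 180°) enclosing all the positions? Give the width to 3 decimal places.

Sort the longitudes: -165.776°, +155.918°, +162.353°, +172.844°, +175.898°.
Eastward gaps between consecutive values (wrapping around): 321.694°, 6.435°, 10.491°, 3.054°, 18.326°.
Largest gap = 321.694° ⇒ minimal covering band is its complement: 360° − 321.694° = 38.306°.
Band runs from +155.918° eastward to -165.776°, crossing the antimeridian.

38.306°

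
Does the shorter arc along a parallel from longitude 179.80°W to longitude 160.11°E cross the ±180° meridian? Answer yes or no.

Naïve |160.11 − -179.80| = 339.91° > 180°, so the shorter arc goes the other way round — across 180°.
Signed shortest Δλ = ((160.11 − -179.80 + 180) mod 360) − 180 = -20.09°.
Going west by 20.09° from -179.80° passes through 180° before reaching +160.11°.

Yes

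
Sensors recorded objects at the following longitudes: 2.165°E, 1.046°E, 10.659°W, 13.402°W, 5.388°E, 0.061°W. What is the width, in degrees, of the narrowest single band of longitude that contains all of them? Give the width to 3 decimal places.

18.790°

Sort the longitudes: -13.402°, -10.659°, -0.061°, +1.046°, +2.165°, +5.388°.
Eastward gaps between consecutive values (wrapping around): 2.743°, 10.598°, 1.107°, 1.119°, 3.223°, 341.210°.
Largest gap = 341.210° ⇒ minimal covering band is its complement: 360° − 341.210° = 18.790°.
Band runs from -13.402° eastward to +5.388°.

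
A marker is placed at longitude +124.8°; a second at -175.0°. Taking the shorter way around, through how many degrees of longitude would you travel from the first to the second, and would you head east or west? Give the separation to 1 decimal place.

Raw difference: -175.0 − 124.8 = -299.8°.
Normalise into (−180°, 180°]: -299.8° + 360° = 60.2°.
Positive ⇒ the second point lies to the east; separation 60.2°.

60.2° east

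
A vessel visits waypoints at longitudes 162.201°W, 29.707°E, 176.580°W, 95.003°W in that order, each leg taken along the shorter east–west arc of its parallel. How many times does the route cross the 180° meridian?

2

Leg 1: -162.201° → +29.707°, shortest Δλ = -168.092° (west) — crosses 180°.
Leg 2: +29.707° → -176.580°, shortest Δλ = 153.713° (east) — crosses 180°.
Leg 3: -176.580° → -95.003°, shortest Δλ = 81.577° (east) — does not cross 180°.
Total crossings: 2.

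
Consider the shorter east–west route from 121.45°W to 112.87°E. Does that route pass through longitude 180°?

Naïve |112.87 − -121.45| = 234.32° > 180°, so the shorter arc goes the other way round — across 180°.
Signed shortest Δλ = ((112.87 − -121.45 + 180) mod 360) − 180 = -125.68°.
Going west by 125.68° from -121.45° passes through 180° before reaching +112.87°.

Yes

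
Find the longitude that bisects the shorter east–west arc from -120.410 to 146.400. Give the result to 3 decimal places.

Signed shortest Δλ from -120.410° to +146.400° is -93.190°.
Midpoint longitude = -120.410° + (-93.190°)/2 = -120.410° − 46.595° = -167.005°.
(The naïve average (-120.410 + +146.400)/2 = 12.995° is on the wrong side of the globe.)

-167.005°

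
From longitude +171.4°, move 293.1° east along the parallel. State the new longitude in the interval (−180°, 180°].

+104.5°

Start at +171.4°; shift +293.1° → +464.5°.
+464.5° lies outside (−180°, 180°]; subtract 360° → +104.5°.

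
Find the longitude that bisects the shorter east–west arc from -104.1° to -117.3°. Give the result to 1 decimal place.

Signed shortest Δλ from -104.1° to -117.3° is -13.2°.
Midpoint longitude = -104.1° + (-13.2°)/2 = -104.1° − 6.6° = -110.7°.

-110.7°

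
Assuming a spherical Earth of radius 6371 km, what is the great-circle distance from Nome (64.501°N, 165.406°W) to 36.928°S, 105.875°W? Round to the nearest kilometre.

12407 km

Δλ = -105.875 − -165.406 = 59.531°.
Δφ = -36.928 − 64.501 = -101.429°.
a = sin²(Δφ/2) + cos φ₁ · cos φ₂ · sin²(Δλ/2) = 0.683893.
c = 2·atan2(√a, √(1−a)) = 1.94742 rad → d = 6371·c ≈ 12407.04 km.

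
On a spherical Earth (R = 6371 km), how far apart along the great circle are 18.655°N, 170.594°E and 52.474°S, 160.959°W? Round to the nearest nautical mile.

Δλ = -160.959 − 170.594 = -331.553°; wrapped into (−180°, 180°]: 28.447°.
Δφ = -52.474 − 18.655 = -71.129°.
a = sin²(Δφ/2) + cos φ₁ · cos φ₂ · sin²(Δλ/2) = 0.373122.
c = 2·atan2(√a, √(1−a)) = 1.31423 rad → d = 6371·c ≈ 8372.99 km ≈ 4521.05 nmi.

4521 nmi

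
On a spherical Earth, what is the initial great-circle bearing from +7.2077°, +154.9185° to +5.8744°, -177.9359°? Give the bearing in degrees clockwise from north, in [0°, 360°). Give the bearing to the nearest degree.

Δλ = -177.9359 − 154.9185 = -332.8544°; wrapped into (−180°, 180°]: 27.1456°.
θ = atan2( sin Δλ · cos φ₂ , cos φ₁ · sin φ₂ − sin φ₁ · cos φ₂ · cos Δλ )
  = atan2(0.45386, -0.00952) = 91.202° → normalised to [0°, 360°): 91.202°.

91°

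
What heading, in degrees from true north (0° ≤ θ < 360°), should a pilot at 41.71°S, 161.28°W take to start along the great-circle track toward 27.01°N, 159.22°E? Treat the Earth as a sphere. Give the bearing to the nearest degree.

Δλ = 159.22 − -161.28 = 320.50°; wrapped into (−180°, 180°]: -39.50°.
θ = atan2( sin Δλ · cos φ₂ , cos φ₁ · sin φ₂ − sin φ₁ · cos φ₂ · cos Δλ )
  = atan2(-0.56670, 0.79644) = -35.433° → normalised to [0°, 360°): 324.567°.

325°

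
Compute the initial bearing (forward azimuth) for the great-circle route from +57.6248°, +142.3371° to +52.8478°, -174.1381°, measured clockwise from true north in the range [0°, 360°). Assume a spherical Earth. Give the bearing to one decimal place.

82.2°

Δλ = -174.1381 − 142.3371 = -316.4752°; wrapped into (−180°, 180°]: 43.5248°.
θ = atan2( sin Δλ · cos φ₂ , cos φ₁ · sin φ₂ − sin φ₁ · cos φ₂ · cos Δλ )
  = atan2(0.41591, 0.05695) = 82.203° → normalised to [0°, 360°): 82.203°.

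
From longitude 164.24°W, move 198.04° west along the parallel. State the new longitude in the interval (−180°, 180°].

2.28°W

Start at -164.24°; shift −198.04° → -362.28°.
-362.28° lies outside (−180°, 180°]; add 360° → -2.28°.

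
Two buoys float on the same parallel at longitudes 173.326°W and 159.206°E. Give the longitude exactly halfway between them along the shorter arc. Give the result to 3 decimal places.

Signed shortest Δλ from -173.326° to +159.206° is -27.468°.
Midpoint longitude = -173.326° + (-27.468°)/2 = -173.326° − 13.734° = -187.060°.
Normalise into (−180°, 180°]: +172.940°.
(The naïve average (-173.326 + +159.206)/2 = -7.06° is on the wrong side of the globe.)

172.940°E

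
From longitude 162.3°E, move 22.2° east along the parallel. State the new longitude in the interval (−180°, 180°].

175.5°W

Start at +162.3°; shift +22.2° → +184.5°.
+184.5° lies outside (−180°, 180°]; subtract 360° → -175.5°.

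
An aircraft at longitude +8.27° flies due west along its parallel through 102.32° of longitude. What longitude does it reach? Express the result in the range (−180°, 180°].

Start at +8.27°; shift −102.32° → -94.05°.
-94.05° already lies in (−180°, 180°].

-94.05°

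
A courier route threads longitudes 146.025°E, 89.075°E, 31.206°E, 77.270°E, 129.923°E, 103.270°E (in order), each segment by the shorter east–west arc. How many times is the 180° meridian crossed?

Leg 1: +146.025° → +89.075°, shortest Δλ = -56.95° (west) — does not cross 180°.
Leg 2: +89.075° → +31.206°, shortest Δλ = -57.869° (west) — does not cross 180°.
Leg 3: +31.206° → +77.270°, shortest Δλ = 46.064° (east) — does not cross 180°.
Leg 4: +77.270° → +129.923°, shortest Δλ = 52.653° (east) — does not cross 180°.
Leg 5: +129.923° → +103.270°, shortest Δλ = -26.653° (west) — does not cross 180°.
Total crossings: 0.

0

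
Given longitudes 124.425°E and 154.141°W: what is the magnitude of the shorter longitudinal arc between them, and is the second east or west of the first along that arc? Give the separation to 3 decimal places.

Raw difference: -154.141 − 124.425 = -278.566°.
Normalise into (−180°, 180°]: -278.566° + 360° = 81.434°.
Positive ⇒ the second point lies to the east; separation 81.434°.

81.434° east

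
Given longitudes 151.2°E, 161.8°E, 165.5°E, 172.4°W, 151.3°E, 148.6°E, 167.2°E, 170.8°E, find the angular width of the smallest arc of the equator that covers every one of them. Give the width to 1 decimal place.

39.0°

Sort the longitudes: -172.4°, +148.6°, +151.2°, +151.3°, +161.8°, +165.5°, +167.2°, +170.8°.
Eastward gaps between consecutive values (wrapping around): 321.0°, 2.6°, 0.1°, 10.5°, 3.7°, 1.7°, 3.6°, 16.8°.
Largest gap = 321.0° ⇒ minimal covering band is its complement: 360° − 321.0° = 39.0°.
Band runs from +148.6° eastward to -172.4°, crossing the antimeridian.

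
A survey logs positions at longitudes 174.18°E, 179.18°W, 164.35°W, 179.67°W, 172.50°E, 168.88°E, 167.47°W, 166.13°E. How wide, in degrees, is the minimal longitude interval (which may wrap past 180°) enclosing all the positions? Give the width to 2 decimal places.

Sort the longitudes: -179.67°, -179.18°, -167.47°, -164.35°, +166.13°, +168.88°, +172.50°, +174.18°.
Eastward gaps between consecutive values (wrapping around): 0.49°, 11.71°, 3.12°, 330.48°, 2.75°, 3.62°, 1.68°, 6.15°.
Largest gap = 330.48° ⇒ minimal covering band is its complement: 360° − 330.48° = 29.52°.
Band runs from +166.13° eastward to -164.35°, crossing the antimeridian.

29.52°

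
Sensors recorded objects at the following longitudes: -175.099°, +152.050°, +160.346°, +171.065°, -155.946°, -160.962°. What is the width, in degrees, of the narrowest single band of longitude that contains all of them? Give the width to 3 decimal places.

Sort the longitudes: -175.099°, -160.962°, -155.946°, +152.050°, +160.346°, +171.065°.
Eastward gaps between consecutive values (wrapping around): 14.137°, 5.016°, 307.996°, 8.296°, 10.719°, 13.836°.
Largest gap = 307.996° ⇒ minimal covering band is its complement: 360° − 307.996° = 52.004°.
Band runs from +152.050° eastward to -155.946°, crossing the antimeridian.

52.004°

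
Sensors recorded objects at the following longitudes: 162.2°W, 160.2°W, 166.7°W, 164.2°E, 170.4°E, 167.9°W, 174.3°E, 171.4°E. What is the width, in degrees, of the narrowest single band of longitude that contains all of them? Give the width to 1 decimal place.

Sort the longitudes: -167.9°, -166.7°, -162.2°, -160.2°, +164.2°, +170.4°, +171.4°, +174.3°.
Eastward gaps between consecutive values (wrapping around): 1.2°, 4.5°, 2.0°, 324.4°, 6.2°, 1.0°, 2.9°, 17.8°.
Largest gap = 324.4° ⇒ minimal covering band is its complement: 360° − 324.4° = 35.6°.
Band runs from +164.2° eastward to -160.2°, crossing the antimeridian.

35.6°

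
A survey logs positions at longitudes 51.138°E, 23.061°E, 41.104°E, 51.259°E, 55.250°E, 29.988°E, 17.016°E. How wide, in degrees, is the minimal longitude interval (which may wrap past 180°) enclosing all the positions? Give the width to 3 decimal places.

38.234°

Sort the longitudes: +17.016°, +23.061°, +29.988°, +41.104°, +51.138°, +51.259°, +55.250°.
Eastward gaps between consecutive values (wrapping around): 6.045°, 6.927°, 11.116°, 10.034°, 0.121°, 3.991°, 321.766°.
Largest gap = 321.766° ⇒ minimal covering band is its complement: 360° − 321.766° = 38.234°.
Band runs from +17.016° eastward to +55.250°.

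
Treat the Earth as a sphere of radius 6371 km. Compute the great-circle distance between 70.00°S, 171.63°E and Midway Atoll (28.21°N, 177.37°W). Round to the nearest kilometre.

Δλ = -177.37 − 171.63 = -349.00°; wrapped into (−180°, 180°]: 11.00°.
Δφ = 28.21 − -70.00 = 98.21°.
a = sin²(Δφ/2) + cos φ₁ · cos φ₂ · sin²(Δλ/2) = 0.574170.
c = 2·atan2(√a, √(1−a)) = 1.71968 rad → d = 6371·c ≈ 10956.11 km.

10956 km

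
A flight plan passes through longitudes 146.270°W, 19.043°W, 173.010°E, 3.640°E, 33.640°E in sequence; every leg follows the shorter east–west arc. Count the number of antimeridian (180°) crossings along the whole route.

Leg 1: -146.270° → -19.043°, shortest Δλ = 127.227° (east) — does not cross 180°.
Leg 2: -19.043° → +173.010°, shortest Δλ = -167.947° (west) — crosses 180°.
Leg 3: +173.010° → +3.640°, shortest Δλ = -169.37° (west) — does not cross 180°.
Leg 4: +3.640° → +33.640°, shortest Δλ = 30.0° (east) — does not cross 180°.
Total crossings: 1.

1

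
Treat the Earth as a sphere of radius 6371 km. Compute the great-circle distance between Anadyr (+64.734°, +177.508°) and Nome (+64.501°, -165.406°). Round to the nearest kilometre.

Δλ = -165.406 − 177.508 = -342.914°; wrapped into (−180°, 180°]: 17.086°.
Δφ = 64.501 − 64.734 = -0.233°.
a = sin²(Δφ/2) + cos φ₁ · cos φ₂ · sin²(Δλ/2) = 0.004059.
c = 2·atan2(√a, √(1−a)) = 0.12751 rad → d = 6371·c ≈ 812.34 km.

812 km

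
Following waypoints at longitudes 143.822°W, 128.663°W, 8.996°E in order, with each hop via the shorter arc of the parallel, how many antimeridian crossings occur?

0

Leg 1: -143.822° → -128.663°, shortest Δλ = 15.159° (east) — does not cross 180°.
Leg 2: -128.663° → +8.996°, shortest Δλ = 137.659° (east) — does not cross 180°.
Total crossings: 0.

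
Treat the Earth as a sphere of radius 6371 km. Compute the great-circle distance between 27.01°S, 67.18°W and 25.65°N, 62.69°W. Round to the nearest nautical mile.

Δλ = -62.69 − -67.18 = 4.49°.
Δφ = 25.65 − -27.01 = 52.66°.
a = sin²(Δφ/2) + cos φ₁ · cos φ₂ · sin²(Δλ/2) = 0.197961.
c = 2·atan2(√a, √(1−a)) = 0.92219 rad → d = 6371·c ≈ 5875.25 km ≈ 3172.38 nmi.

3172 nmi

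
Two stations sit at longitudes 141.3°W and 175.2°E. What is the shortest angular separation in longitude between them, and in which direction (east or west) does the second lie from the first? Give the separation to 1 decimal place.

Raw difference: 175.2 − -141.3 = 316.5°.
Normalise into (−180°, 180°]: 316.5° − 360° = -43.5°.
Negative ⇒ the second point lies to the west; separation 43.5°.

43.5° west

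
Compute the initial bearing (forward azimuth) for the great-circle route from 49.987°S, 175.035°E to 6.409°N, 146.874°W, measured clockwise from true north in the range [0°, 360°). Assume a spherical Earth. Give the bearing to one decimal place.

42.4°

Δλ = -146.874 − 175.035 = -321.909°; wrapped into (−180°, 180°]: 38.091°.
θ = atan2( sin Δλ · cos φ₂ , cos φ₁ · sin φ₂ − sin φ₁ · cos φ₂ · cos Δλ )
  = atan2(0.61306, 0.67079) = 42.425° → normalised to [0°, 360°): 42.425°.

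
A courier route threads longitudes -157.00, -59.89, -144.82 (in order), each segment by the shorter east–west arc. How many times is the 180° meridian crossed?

Leg 1: -157.00° → -59.89°, shortest Δλ = 97.11° (east) — does not cross 180°.
Leg 2: -59.89° → -144.82°, shortest Δλ = -84.93° (west) — does not cross 180°.
Total crossings: 0.

0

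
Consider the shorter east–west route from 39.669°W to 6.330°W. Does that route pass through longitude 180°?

Signed shortest Δλ = ((-6.330 − -39.669 + 180) mod 360) − 180 = 33.339°.
Going east by 33.339° from -39.669° reaches -6.330° without touching 180°.

No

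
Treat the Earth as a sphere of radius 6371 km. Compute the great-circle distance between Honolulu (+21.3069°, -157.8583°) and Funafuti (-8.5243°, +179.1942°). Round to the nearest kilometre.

4157 km

Δλ = 179.1942 − -157.8583 = 337.0525°; wrapped into (−180°, 180°]: -22.9475°.
Δφ = -8.5243 − 21.3069 = -29.8312°.
a = sin²(Δφ/2) + cos φ₁ · cos φ₂ · sin²(Δλ/2) = 0.102710.
c = 2·atan2(√a, √(1−a)) = 0.65248 rad → d = 6371·c ≈ 4156.95 km.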